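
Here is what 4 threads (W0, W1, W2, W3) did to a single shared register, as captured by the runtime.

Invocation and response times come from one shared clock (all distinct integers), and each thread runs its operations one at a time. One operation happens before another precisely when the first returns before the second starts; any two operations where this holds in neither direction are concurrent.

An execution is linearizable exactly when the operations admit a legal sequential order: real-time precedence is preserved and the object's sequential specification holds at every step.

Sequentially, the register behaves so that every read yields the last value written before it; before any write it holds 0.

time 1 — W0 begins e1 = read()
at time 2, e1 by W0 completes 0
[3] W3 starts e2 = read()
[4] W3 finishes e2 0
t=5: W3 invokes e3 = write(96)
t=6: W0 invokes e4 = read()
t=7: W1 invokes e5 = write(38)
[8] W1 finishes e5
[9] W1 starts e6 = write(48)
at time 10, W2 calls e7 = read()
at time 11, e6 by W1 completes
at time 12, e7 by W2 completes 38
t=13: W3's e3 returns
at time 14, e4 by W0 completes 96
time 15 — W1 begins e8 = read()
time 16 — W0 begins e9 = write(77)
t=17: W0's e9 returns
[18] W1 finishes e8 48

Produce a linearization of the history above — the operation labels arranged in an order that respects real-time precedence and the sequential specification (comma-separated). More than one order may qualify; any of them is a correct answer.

e1, e2, e3, e4, e5, e7, e6, e8, e9

1. e1 read() → 0, leaving value 0
2. e2 read() → 0, leaving value 0
3. e3 write(96), leaving value 96
4. e4 read() → 96, leaving value 96
5. e5 write(38), leaving value 38
6. e7 read() → 38, leaving value 38
7. e6 write(48), leaving value 48
8. e8 read() → 48, leaving value 48
9. e9 write(77), leaving value 77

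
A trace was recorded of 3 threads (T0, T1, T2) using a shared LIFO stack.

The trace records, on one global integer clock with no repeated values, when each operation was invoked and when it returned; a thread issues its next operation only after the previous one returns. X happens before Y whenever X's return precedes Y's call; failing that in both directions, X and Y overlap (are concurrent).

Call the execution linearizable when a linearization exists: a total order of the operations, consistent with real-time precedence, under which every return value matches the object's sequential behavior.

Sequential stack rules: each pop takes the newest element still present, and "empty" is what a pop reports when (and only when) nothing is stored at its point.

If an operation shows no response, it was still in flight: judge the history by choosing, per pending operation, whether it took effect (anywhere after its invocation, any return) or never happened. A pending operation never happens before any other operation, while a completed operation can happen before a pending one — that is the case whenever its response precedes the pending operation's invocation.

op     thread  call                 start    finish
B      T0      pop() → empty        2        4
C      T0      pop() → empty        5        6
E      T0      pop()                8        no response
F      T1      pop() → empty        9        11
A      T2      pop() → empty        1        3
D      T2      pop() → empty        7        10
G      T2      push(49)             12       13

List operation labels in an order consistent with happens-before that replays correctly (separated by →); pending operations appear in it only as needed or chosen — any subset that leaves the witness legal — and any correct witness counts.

A → B → C → D → E → F → G

1. A pop() → empty, leaving stack <>
2. B pop() → empty, leaving stack <>
3. C pop() → empty, leaving stack <>
4. D pop() → empty, leaving stack <>
5. E pop() (pending, included), leaving stack <>
6. F pop() → empty, leaving stack <>
7. G push(49), leaving stack <49>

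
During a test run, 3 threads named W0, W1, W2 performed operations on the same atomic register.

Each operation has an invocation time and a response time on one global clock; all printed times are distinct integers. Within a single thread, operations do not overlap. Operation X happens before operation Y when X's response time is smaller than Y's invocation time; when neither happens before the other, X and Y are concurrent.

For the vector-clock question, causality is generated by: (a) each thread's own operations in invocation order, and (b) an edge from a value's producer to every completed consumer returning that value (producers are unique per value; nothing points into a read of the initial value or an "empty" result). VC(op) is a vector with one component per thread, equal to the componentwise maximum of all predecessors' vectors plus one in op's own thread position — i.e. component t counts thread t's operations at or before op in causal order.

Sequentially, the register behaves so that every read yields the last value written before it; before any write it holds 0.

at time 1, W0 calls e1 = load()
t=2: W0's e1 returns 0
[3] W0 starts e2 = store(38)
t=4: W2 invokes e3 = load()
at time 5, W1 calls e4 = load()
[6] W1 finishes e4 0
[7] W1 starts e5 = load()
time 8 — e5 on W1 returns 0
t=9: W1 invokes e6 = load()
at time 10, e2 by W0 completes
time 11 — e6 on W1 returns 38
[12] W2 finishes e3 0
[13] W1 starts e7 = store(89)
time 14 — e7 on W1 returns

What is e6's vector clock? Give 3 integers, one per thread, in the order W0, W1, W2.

(2, 3, 0)

invoked at 4, e3 has no predecessors; its own W2 bump gives (0, 0, 1)
invoked at 5, e4 has no predecessors; its own W1 bump gives (0, 1, 0)
invoked at 1, e1 has no predecessors; its own W0 bump gives (1, 0, 0)
e5, invoked 7, takes VC(e4)=(0, 1, 0) under max, adds 1 for W1 → (0, 2, 0)
e2, invoked 3, takes VC(e1)=(1, 0, 0) under max, adds 1 for W0 → (2, 0, 0)
e6, invoked 9, takes VC(e2)=(2, 0, 0), VC(e5)=(0, 2, 0) under max, adds 1 for W1 → (2, 3, 0)
e7, invoked 13, takes VC(e6)=(2, 3, 0) under max, adds 1 for W1 → (2, 4, 0)
target: VC(e6) = (2, 3, 0)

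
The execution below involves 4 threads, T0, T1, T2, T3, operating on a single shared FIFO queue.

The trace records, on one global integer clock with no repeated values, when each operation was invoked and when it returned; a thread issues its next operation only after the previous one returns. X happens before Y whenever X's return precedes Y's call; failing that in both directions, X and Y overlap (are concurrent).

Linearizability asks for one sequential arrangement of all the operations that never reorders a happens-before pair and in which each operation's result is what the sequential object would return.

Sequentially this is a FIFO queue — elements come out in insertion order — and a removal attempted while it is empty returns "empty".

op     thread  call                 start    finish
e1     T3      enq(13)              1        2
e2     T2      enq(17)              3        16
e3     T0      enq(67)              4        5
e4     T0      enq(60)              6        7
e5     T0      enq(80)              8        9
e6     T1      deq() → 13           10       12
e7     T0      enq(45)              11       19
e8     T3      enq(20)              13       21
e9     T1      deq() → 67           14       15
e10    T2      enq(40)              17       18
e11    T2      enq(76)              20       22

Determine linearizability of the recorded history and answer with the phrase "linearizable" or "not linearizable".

a witness: e1, e3, e2, e4, e5, e6, e7, e8, e9, e10, e11
1. e1 enq(13), leaving queue <13>
2. e3 enq(67), leaving queue <13,67>
3. e2 enq(17), leaving queue <13,67,17>
4. e4 enq(60), leaving queue <13,67,17,60>
5. e5 enq(80), leaving queue <13,67,17,60,80>
6. e6 deq() → 13, leaving queue <67,17,60,80>
7. e7 enq(45), leaving queue <67,17,60,80,45>
8. e8 enq(20), leaving queue <67,17,60,80,45,20>
9. e9 deq() → 67, leaving queue <17,60,80,45,20>
10. e10 enq(40), leaving queue <17,60,80,45,20,40>
11. e11 enq(76), leaving queue <17,60,80,45,20,40,76>

linearizable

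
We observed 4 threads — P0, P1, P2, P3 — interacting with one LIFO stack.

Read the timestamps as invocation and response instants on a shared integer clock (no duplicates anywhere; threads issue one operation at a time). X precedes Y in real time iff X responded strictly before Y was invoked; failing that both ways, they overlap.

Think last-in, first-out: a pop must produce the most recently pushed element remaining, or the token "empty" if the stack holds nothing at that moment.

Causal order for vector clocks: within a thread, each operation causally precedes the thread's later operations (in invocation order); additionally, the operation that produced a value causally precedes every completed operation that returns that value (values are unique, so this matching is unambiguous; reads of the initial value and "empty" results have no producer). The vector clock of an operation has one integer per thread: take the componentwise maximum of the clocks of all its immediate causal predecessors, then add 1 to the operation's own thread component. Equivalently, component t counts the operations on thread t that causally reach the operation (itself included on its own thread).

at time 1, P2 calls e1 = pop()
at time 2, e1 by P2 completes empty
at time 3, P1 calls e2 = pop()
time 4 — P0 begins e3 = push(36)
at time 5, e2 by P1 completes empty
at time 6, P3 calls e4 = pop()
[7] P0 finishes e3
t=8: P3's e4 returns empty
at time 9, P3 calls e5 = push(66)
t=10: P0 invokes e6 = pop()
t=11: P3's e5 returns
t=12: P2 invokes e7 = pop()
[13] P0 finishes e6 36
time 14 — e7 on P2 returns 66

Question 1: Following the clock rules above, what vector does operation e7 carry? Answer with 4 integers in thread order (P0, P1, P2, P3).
VC(e4, invoked at 6): no causal predecessors; +1 on P3 → (0, 0, 0, 1)
VC(e1, invoked at 1): no causal predecessors; +1 on P2 → (0, 0, 1, 0)
VC(e2, invoked at 3): no causal predecessors; +1 on P1 → (0, 1, 0, 0)
VC(e3, invoked at 4): no causal predecessors; +1 on P0 → (1, 0, 0, 0)
e5, invoked 9, takes VC(e4)=(0, 0, 0, 1) under max, adds 1 for P3 → (0, 0, 0, 2)
e6, invoked 10, takes VC(e3)=(1, 0, 0, 0) under max, adds 1 for P0 → (2, 0, 0, 0)
e7, invoked 12, takes VC(e1)=(0, 0, 1, 0), VC(e5)=(0, 0, 0, 2) under max, adds 1 for P2 → (0, 0, 2, 2)
target: VC(e7) = (0, 0, 2, 2)

(0, 0, 2, 2)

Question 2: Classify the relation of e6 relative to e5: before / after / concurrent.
e6 spans [10,13], e5 spans [9,11]
the intervals overlap in both directions

concurrent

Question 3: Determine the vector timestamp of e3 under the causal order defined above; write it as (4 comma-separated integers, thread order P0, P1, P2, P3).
invoked at 6, e4 has no predecessors; its own P3 bump gives (0, 0, 0, 1)
invoked at 1, e1 has no predecessors; its own P2 bump gives (0, 0, 1, 0)
invoked at 3, e2 has no predecessors; its own P1 bump gives (0, 1, 0, 0)
invoked at 4, e3 has no predecessors; its own P0 bump gives (1, 0, 0, 0)
from VC(e4)=(0, 0, 0, 1), e5 (invoked 9) maxes components and bumps P3 → (0, 0, 0, 2)
from VC(e3)=(1, 0, 0, 0), e6 (invoked 10) maxes components and bumps P0 → (2, 0, 0, 0)
from VC(e1)=(0, 0, 1, 0), VC(e5)=(0, 0, 0, 2), e7 (invoked 12) maxes components and bumps P2 → (0, 0, 2, 2)
target: VC(e3) = (1, 0, 0, 0)

(1, 0, 0, 0)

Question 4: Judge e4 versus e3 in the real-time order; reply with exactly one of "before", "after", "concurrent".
e4 spans [6,8], e3 spans [4,7]
the intervals overlap in both directions

concurrent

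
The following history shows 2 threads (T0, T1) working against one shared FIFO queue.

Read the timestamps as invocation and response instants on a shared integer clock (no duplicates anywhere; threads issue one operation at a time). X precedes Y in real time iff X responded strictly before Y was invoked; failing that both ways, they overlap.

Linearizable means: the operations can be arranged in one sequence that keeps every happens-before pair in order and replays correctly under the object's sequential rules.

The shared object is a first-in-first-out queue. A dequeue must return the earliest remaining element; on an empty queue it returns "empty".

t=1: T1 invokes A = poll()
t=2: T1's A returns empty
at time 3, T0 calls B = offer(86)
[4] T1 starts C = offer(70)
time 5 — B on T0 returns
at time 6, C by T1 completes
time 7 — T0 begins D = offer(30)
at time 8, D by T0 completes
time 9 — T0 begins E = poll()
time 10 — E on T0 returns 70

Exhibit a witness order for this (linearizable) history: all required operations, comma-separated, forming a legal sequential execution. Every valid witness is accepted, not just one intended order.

A, C, B, D, E

after step 1 (A poll() → empty): queue <>
after step 2 (C offer(70)): queue <70>
after step 3 (B offer(86)): queue <70,86>
after step 4 (D offer(30)): queue <70,86,30>
after step 5 (E poll() → 70): queue <86,30>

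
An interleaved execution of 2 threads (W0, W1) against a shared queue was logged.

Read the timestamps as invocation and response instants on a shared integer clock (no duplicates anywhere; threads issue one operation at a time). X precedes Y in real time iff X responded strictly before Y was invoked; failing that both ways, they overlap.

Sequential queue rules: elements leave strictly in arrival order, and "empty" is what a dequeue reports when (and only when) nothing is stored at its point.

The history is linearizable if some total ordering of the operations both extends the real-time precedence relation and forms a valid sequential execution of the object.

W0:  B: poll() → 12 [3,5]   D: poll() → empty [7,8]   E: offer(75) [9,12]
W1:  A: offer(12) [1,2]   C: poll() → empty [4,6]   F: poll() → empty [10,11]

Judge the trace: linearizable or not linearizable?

witness order: A, B, C, D, F, E
1. A offer(12), leaving queue <12>
2. B poll() → 12, leaving queue <>
3. C poll() → empty, leaving queue <>
4. D poll() → empty, leaving queue <>
5. F poll() → empty, leaving queue <>
6. E offer(75), leaving queue <75>

linearizable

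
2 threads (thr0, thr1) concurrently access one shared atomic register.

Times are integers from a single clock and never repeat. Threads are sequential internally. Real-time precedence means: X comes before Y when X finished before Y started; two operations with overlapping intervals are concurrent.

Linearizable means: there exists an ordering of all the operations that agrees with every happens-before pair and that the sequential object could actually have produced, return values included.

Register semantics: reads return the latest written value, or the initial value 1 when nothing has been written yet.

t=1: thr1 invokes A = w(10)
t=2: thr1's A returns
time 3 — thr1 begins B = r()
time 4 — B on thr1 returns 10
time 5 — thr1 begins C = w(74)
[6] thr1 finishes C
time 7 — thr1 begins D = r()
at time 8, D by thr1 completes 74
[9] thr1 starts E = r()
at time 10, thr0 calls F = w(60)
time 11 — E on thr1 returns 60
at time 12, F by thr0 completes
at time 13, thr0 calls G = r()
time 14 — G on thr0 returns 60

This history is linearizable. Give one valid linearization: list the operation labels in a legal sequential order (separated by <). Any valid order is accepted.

A < B < C < D < F < E < G

after step 1 (A w(10)): value 10
after step 2 (B r() → 10): value 10
after step 3 (C w(74)): value 74
after step 4 (D r() → 74): value 74
after step 5 (F w(60)): value 60
after step 6 (E r() → 60): value 60
after step 7 (G r() → 60): value 60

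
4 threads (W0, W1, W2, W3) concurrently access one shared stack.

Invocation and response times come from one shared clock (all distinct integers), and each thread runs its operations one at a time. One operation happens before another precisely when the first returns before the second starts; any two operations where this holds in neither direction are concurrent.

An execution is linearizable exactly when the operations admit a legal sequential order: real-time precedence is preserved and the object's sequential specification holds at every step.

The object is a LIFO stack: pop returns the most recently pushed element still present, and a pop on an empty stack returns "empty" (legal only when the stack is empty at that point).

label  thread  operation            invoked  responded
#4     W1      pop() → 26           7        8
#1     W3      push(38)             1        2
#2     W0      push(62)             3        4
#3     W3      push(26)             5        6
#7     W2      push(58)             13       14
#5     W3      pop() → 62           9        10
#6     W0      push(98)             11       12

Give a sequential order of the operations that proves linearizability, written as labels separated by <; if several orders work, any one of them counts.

#1 < #2 < #3 < #4 < #5 < #6 < #7

1. #1 push(38), leaving stack <38>
2. #2 push(62), leaving stack <38,62>
3. #3 push(26), leaving stack <38,62,26>
4. #4 pop() → 26, leaving stack <38,62>
5. #5 pop() → 62, leaving stack <38>
6. #6 push(98), leaving stack <38,98>
7. #7 push(58), leaving stack <38,98,58>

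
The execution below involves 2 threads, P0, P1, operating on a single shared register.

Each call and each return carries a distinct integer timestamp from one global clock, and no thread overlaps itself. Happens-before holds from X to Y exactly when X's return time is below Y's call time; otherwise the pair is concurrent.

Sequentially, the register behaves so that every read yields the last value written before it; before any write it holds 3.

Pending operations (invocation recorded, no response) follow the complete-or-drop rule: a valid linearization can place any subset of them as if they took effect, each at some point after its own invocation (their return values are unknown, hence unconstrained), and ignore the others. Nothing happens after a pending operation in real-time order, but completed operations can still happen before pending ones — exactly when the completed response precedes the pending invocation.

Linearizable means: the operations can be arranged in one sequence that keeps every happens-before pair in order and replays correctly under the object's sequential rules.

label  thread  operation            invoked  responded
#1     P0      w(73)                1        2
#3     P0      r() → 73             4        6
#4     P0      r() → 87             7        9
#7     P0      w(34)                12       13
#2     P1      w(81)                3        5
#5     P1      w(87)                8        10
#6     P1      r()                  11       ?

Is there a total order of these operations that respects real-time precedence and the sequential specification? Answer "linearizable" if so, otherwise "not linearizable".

linearizable

one valid linearization: #1, #3, #2, #5, #4, #6, #7
after step 1 (#1 w(73)): value 73
after step 2 (#3 r() → 73): value 73
after step 3 (#2 w(81)): value 81
after step 4 (#5 w(87)): value 87
after step 5 (#4 r() → 87): value 87
after step 6 (#6 r() (pending, included)): value 87
after step 7 (#7 w(34)): value 34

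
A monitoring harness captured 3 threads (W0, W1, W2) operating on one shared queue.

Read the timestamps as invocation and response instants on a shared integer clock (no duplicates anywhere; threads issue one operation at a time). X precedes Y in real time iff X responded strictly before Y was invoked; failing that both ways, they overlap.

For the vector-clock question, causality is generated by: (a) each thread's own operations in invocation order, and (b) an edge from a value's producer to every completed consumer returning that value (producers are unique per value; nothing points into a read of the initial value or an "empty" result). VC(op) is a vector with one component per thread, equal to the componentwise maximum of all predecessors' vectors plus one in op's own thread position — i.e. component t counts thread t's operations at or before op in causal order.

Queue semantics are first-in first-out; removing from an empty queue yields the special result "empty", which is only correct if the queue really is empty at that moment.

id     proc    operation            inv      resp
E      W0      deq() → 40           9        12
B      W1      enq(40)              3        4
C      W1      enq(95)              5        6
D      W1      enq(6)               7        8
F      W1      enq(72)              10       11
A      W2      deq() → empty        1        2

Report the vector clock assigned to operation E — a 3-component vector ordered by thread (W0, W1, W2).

A (invocation 1): nothing precedes it; W2's component alone gives (0, 0, 1)
B (invocation 3): nothing precedes it; W1's component alone gives (0, 1, 0)
invoked at 5, C merges VC(B)=(0, 1, 0) and bumps W1's slot → (0, 2, 0)
invoked at 9, E merges VC(B)=(0, 1, 0) and bumps W0's slot → (1, 1, 0)
invoked at 7, D merges VC(C)=(0, 2, 0) and bumps W1's slot → (0, 3, 0)
invoked at 10, F merges VC(D)=(0, 3, 0) and bumps W1's slot → (0, 4, 0)
target: VC(E) = (1, 1, 0)

(1, 1, 0)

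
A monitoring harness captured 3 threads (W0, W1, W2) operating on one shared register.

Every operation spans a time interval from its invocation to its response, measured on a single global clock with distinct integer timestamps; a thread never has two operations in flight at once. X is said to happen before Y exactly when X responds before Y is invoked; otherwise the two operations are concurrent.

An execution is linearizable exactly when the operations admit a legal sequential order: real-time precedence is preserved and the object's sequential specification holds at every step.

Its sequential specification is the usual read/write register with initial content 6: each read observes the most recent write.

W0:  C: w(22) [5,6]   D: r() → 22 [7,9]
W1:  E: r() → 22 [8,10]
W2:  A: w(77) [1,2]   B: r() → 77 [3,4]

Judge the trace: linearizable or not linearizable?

linearizable

a witness: A, B, C, D, E
after step 1 (A w(77)): value 77
after step 2 (B r() → 77): value 77
after step 3 (C w(22)): value 22
after step 4 (D r() → 22): value 22
after step 5 (E r() → 22): value 22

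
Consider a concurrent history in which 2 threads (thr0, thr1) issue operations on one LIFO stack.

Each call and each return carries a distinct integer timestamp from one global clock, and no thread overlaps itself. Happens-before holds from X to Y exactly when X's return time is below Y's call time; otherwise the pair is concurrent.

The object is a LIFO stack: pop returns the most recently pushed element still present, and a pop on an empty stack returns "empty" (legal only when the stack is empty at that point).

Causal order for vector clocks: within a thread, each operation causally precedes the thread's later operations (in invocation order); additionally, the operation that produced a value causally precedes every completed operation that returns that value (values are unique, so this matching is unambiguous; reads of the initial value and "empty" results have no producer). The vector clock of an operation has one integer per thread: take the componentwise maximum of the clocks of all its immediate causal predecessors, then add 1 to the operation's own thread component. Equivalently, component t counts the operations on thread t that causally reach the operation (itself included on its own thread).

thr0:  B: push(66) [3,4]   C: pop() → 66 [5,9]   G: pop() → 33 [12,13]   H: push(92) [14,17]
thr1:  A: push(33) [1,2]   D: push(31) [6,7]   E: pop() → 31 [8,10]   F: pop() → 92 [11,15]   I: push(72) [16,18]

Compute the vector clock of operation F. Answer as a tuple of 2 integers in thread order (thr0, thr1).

(4, 4)

VC(A, invoked at 1): no causal predecessors; +1 on thr1 → (0, 1)
VC(B, invoked at 3): no causal predecessors; +1 on thr0 → (1, 0)
merge at D (invoked 6): VC(A)=(0, 1), own-thread bump on thr1 → (0, 2)
merge at C (invoked 5): VC(B)=(1, 0), own-thread bump on thr0 → (2, 0)
merge at E (invoked 8): VC(D)=(0, 2), own-thread bump on thr1 → (0, 3)
merge at G (invoked 12): VC(A)=(0, 1), VC(C)=(2, 0), own-thread bump on thr0 → (3, 1)
merge at H (invoked 14): VC(G)=(3, 1), own-thread bump on thr0 → (4, 1)
merge at F (invoked 11): VC(E)=(0, 3), VC(H)=(4, 1), own-thread bump on thr1 → (4, 4)
merge at I (invoked 16): VC(F)=(4, 4), own-thread bump on thr1 → (4, 5)
target: VC(F) = (4, 4)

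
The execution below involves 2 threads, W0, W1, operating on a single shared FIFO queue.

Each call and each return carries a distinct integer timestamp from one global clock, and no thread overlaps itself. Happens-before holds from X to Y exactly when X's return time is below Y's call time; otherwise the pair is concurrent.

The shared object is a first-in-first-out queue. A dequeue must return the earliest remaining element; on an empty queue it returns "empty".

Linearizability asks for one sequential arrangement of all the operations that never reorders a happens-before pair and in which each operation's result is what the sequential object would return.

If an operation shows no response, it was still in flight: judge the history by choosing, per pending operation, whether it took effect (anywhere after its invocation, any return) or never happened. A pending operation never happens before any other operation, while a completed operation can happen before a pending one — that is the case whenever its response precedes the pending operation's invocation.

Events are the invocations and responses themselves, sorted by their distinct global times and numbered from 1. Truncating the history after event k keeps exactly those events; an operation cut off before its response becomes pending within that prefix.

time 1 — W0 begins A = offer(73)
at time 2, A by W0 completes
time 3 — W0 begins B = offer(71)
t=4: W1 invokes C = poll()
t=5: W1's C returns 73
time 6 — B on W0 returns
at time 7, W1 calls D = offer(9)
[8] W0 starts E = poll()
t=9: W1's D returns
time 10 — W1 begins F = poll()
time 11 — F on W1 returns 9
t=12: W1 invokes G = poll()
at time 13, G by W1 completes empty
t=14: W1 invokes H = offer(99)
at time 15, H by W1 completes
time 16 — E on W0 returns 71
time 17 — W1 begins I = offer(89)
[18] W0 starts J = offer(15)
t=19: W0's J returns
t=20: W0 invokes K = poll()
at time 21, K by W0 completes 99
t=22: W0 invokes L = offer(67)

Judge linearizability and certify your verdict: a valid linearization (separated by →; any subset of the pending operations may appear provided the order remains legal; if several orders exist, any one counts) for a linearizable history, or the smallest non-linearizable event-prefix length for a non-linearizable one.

linearizable — witness: A → B → C → D → E → F → G → H → I → J → K

after step 1 (A offer(73)): queue <73>
after step 2 (B offer(71)): queue <73,71>
after step 3 (C poll() → 73): queue <71>
after step 4 (D offer(9)): queue <71,9>
after step 5 (E poll() → 71): queue <9>
after step 6 (F poll() → 9): queue <>
after step 7 (G poll() → empty): queue <>
after step 8 (H offer(99)): queue <99>
after step 9 (I offer(89) (pending, included)): queue <99,89>
after step 10 (J offer(15)): queue <99,89,15>
after step 11 (K poll() → 99): queue <89,15>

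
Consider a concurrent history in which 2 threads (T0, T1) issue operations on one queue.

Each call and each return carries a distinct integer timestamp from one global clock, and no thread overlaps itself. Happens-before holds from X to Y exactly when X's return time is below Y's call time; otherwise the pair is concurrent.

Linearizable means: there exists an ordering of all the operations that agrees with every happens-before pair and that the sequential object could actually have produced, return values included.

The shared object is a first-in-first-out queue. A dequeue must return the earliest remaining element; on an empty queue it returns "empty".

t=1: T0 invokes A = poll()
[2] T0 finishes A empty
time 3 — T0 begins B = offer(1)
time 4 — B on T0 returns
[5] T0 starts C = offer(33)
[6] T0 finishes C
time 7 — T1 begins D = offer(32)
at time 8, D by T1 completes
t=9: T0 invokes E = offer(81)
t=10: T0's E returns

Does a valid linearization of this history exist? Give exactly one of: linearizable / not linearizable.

one valid linearization: A, B, C, D, E
after step 1 (A poll() → empty): queue <>
after step 2 (B offer(1)): queue <1>
after step 3 (C offer(33)): queue <1,33>
after step 4 (D offer(32)): queue <1,33,32>
after step 5 (E offer(81)): queue <1,33,32,81>

linearizable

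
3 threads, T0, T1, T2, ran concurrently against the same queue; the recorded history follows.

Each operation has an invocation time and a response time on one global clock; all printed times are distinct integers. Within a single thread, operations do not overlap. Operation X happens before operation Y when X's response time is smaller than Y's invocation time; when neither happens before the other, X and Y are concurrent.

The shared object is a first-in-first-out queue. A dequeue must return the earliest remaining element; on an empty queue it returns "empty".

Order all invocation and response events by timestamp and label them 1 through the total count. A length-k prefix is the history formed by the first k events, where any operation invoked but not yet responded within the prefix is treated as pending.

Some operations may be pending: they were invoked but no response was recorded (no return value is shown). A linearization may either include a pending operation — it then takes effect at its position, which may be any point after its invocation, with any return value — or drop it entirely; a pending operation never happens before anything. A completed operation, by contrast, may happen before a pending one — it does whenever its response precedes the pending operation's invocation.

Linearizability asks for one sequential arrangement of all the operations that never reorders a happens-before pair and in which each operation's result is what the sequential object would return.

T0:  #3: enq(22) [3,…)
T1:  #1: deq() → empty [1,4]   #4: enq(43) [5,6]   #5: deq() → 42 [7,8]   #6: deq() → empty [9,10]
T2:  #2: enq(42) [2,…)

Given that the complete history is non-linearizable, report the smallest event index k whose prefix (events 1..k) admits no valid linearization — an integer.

10

events 1..9 are linearizable; a witness order is #1, #2, #3, #4, #5:
1. #1 deq() → empty, leaving queue <>
2. #2 enq(42) (pending, included), leaving queue <42>
3. #3 enq(22) (pending, included), leaving queue <42,22>
4. #4 enq(43), leaving queue <42,22,43>
5. #5 deq() → 42, leaving queue <22,43>
at event 10 (#6's time-10 response) nothing linearizes any more
every completion of the 2 pending operations (#2, #3) was checked; none linearizes
e.g. #1, #4, #5, #6 (pending dropped): illegal at step 3, since #5 deq() → 42 cannot apply there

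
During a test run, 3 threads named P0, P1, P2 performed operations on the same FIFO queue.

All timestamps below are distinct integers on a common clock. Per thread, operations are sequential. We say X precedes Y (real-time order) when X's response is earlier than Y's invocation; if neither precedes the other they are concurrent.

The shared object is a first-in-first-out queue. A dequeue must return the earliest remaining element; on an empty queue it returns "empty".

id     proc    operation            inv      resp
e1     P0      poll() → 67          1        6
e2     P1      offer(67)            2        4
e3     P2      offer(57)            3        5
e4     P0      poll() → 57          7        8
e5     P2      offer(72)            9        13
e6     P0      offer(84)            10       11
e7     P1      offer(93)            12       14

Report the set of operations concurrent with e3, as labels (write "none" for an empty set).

e1, e2

concurrent with e3 ([3,5]): every op whose interval crosses 3..5
e1 [1,6]: concurrent
e2 [2,4]: concurrent
e4 [7,8]: after
e5 [9,13]: after
e6 [10,11]: after
e7 [12,14]: after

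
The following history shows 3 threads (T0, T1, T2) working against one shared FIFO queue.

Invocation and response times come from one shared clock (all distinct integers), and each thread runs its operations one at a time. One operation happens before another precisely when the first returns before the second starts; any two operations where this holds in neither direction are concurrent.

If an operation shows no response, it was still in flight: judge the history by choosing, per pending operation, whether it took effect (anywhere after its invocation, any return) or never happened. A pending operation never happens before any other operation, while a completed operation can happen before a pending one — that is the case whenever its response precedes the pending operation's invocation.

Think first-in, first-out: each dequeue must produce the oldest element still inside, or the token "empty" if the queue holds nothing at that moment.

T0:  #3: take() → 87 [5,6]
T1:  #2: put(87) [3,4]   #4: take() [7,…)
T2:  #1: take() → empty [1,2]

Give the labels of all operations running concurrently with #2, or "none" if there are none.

none

#2 spans [3,4]; an op avoiding the whole window 3..4 is ordered, any other is concurrent
#1 [1,2]: before
#3 [5,6]: after
#4 [7,…): after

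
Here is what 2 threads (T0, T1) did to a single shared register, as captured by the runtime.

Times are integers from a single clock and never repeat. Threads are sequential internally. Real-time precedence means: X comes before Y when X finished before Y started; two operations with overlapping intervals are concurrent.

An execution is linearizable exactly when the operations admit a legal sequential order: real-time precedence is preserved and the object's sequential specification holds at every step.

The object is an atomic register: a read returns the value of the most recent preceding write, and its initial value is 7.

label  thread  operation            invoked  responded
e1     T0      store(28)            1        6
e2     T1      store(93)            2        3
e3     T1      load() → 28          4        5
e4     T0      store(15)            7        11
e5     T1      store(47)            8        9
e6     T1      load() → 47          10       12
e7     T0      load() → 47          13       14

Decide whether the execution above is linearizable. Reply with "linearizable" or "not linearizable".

linearizable

witness order: e2, e1, e3, e4, e5, e6, e7
1. e2 store(93), leaving value 93
2. e1 store(28), leaving value 28
3. e3 load() → 28, leaving value 28
4. e4 store(15), leaving value 15
5. e5 store(47), leaving value 47
6. e6 load() → 47, leaving value 47
7. e7 load() → 47, leaving value 47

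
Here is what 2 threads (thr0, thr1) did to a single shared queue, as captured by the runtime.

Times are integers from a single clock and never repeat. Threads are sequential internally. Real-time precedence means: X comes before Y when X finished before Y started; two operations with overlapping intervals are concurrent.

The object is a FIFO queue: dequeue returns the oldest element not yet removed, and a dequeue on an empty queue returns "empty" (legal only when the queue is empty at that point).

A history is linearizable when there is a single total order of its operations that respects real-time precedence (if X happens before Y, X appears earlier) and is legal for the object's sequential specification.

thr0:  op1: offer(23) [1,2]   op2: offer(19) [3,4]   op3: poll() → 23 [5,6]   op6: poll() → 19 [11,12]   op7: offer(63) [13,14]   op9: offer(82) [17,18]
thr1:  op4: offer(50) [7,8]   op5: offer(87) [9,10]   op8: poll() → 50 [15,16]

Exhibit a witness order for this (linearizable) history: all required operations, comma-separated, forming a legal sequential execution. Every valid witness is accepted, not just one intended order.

after step 1 (op1 offer(23)): queue <23>
after step 2 (op2 offer(19)): queue <23,19>
after step 3 (op3 poll() → 23): queue <19>
after step 4 (op4 offer(50)): queue <19,50>
after step 5 (op5 offer(87)): queue <19,50,87>
after step 6 (op6 poll() → 19): queue <50,87>
after step 7 (op7 offer(63)): queue <50,87,63>
after step 8 (op8 poll() → 50): queue <87,63>
after step 9 (op9 offer(82)): queue <87,63,82>

op1, op2, op3, op4, op5, op6, op7, op8, op9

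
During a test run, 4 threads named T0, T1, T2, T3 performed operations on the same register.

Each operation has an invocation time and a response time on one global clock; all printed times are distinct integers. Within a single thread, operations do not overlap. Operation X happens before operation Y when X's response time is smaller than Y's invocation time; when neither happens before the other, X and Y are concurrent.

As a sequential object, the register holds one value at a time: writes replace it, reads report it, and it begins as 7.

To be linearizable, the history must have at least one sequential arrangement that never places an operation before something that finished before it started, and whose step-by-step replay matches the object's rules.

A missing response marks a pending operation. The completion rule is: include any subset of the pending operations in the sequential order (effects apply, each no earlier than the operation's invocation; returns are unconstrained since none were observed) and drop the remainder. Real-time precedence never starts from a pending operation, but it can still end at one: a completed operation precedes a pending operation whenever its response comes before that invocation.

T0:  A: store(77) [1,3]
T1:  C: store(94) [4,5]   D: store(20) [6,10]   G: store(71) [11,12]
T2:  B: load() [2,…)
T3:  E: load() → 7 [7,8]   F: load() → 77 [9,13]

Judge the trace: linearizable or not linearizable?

not linearizable

events 1..7 are fine; event 8 — the response of E at time 8 — makes the prefix non-linearizable
the completed operations (3 total) allow one real-time order; the register replay rejects it
no escape via the 2 pending operations (B, D): every completion choice fails
for example A, C, E (pending dropped) fails at step 3: E load() → 7 is not legal there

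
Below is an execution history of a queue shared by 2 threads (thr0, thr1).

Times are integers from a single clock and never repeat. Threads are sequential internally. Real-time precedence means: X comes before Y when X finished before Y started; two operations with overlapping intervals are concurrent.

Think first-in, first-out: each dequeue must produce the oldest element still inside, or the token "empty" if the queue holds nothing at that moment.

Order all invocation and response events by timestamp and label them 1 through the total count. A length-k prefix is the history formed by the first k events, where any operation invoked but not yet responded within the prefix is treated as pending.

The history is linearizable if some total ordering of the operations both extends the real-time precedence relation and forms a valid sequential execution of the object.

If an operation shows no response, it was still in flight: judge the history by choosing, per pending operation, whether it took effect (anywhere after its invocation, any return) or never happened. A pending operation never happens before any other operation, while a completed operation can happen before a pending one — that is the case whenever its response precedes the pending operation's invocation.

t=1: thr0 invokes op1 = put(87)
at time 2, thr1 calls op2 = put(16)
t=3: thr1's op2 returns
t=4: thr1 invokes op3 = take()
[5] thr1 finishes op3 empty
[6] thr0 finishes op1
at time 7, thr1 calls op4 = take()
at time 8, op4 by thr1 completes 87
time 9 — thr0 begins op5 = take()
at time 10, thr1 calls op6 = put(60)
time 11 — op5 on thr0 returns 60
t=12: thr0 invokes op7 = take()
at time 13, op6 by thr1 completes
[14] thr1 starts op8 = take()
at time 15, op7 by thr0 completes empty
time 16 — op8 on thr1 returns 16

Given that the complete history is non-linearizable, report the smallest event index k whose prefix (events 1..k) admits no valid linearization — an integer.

events 1..4 are linearizable; a witness order is op1, op2:
1. op1 put(87) (pending, included), leaving queue <87>
2. op2 put(16), leaving queue <87,16>
adding event 5 (op3 responds at 5) leaves no legal real-time order
include/drop combinations of the 1 pending operation (op1) were all tried; none helps
for example op2, op3 (pending dropped) fails at step 2: op3 take() → empty is not legal there

5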